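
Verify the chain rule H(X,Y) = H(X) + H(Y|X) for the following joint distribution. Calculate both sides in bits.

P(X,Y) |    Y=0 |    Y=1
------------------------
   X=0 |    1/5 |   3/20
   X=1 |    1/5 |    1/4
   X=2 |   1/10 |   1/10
H(X,Y) = 2.5037, H(X) = 1.5129, H(Y|X) = 0.9908 (all in bits)

Chain rule: H(X,Y) = H(X) + H(Y|X)

Left side — joint entropy directly:
H(X,Y) = -Σ p(x,y) log p(x,y) = 2.5037 bits

Right side — compute H(Y|X) from the conditional distributions:
P(X) = (7/20, 9/20, 1/5), so H(X) = 1.5129 bits
H(Y|X) = Σ_x P(X=x) · H(Y|X=x):
  P(Y|X=0) = (4/7, 3/7), H(Y|X=0) = 0.9852, weight P(X=0) = 7/20
  P(Y|X=1) = (4/9, 5/9), H(Y|X=1) = 0.9911, weight P(X=1) = 9/20
  P(Y|X=2) = (1/2, 1/2), H(Y|X=2) = 1.0000, weight P(X=2) = 1/5
H(Y|X) = 0.9908 bits

H(X) + H(Y|X) = 1.5129 + 0.9908 = 2.5037 bits

Both sides equal 2.5037 bits. ✓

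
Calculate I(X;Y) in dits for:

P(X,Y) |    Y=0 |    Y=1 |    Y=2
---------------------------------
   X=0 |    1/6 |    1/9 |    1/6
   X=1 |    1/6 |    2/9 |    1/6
0.0055 dits

Mutual information: I(X;Y) = H(X) + H(Y) - H(X,Y)

Marginals:
P(X) = (4/9, 5/9), H(X) = 0.2983 dits
P(Y) = (1/3, 1/3, 1/3), H(Y) = 0.4771 dits

Joint entropy: H(X,Y) = 0.7700 dits

I(X;Y) = 0.2983 + 0.4771 - 0.7700 = 0.0055 dits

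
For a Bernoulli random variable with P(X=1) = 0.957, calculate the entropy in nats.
0.1774 nats

The binary entropy function is:
H(p) = -p log(p) - (1-p) log(1-p)

H(0.957) = -0.957 × log_e(0.957) - 0.043 × log_e(0.043)
H(0.957) = 0.1774 nats

Note: Binary entropy is maximized at p=0.5 (H=1 bit) and minimized at p=0 or p=1 (H=0).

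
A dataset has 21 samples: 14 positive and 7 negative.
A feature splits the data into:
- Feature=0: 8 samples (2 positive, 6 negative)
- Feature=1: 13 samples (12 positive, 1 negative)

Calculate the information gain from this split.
0.3670 bits

Information Gain = H(Y) - H(Y|Feature)

Before split:
P(positive) = 14/21 = 0.6667
H(Y) = 0.9183 bits

After split:
Feature=0: H = 0.8113 bits (weight = 8/21)
Feature=1: H = 0.3912 bits (weight = 13/21)
H(Y|Feature) = (8/21)×0.8113 + (13/21)×0.3912 = 0.5513 bits

Information Gain = 0.9183 - 0.5513 = 0.3670 bits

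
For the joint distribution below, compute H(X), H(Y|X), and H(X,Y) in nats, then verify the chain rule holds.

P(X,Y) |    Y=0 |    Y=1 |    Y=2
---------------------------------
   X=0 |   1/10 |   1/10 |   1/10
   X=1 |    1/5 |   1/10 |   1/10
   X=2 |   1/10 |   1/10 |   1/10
H(X,Y) = 2.1640, H(X) = 1.0889, H(Y|X) = 1.0751 (all in nats)

Chain rule: H(X,Y) = H(X) + H(Y|X)

Left side — joint entropy directly:
H(X,Y) = -Σ p(x,y) log p(x,y) = 2.1640 nats

Right side — compute H(Y|X) from the conditional distributions:
P(X) = (3/10, 2/5, 3/10), so H(X) = 1.0889 nats
H(Y|X) = Σ_x P(X=x) · H(Y|X=x):
  P(Y|X=0) = (1/3, 1/3, 1/3), H(Y|X=0) = 1.0986, weight P(X=0) = 3/10
  P(Y|X=1) = (1/2, 1/4, 1/4), H(Y|X=1) = 1.0397, weight P(X=1) = 2/5
  P(Y|X=2) = (1/3, 1/3, 1/3), H(Y|X=2) = 1.0986, weight P(X=2) = 3/10
H(Y|X) = 1.0751 nats

H(X) + H(Y|X) = 1.0889 + 1.0751 = 2.1640 nats

Both sides equal 2.1640 nats. ✓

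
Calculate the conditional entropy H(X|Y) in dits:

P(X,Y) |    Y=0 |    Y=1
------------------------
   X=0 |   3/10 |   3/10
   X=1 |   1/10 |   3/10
0.2783 dits

Using the chain rule: H(X|Y) = H(X,Y) - H(Y)

First, compute H(X,Y) = 0.5706 dits

Marginal P(Y) = (2/5, 3/5)
H(Y) = 0.2923 dits

H(X|Y) = H(X,Y) - H(Y) = 0.5706 - 0.2923 = 0.2783 dits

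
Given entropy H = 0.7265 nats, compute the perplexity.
2.0678

Perplexity is e^H (or exp(H) for natural log).

H = 0.7265 nats
Perplexity = e^0.7265 = 2.0678

Interpretation: The model's uncertainty is equivalent to choosing uniformly among 2.1 options.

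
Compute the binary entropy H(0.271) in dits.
0.2537 dits

The binary entropy function is:
H(p) = -p log(p) - (1-p) log(1-p)

H(0.271) = -0.271 × log_10(0.271) - 0.729 × log_10(0.729)
H(0.271) = 0.2537 dits

Note: Binary entropy is maximized at p=0.5 (H=1 bit) and minimized at p=0 or p=1 (H=0).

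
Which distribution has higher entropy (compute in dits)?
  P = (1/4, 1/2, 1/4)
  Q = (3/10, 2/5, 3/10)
Q

Computing entropies in dits:
H(P) = 0.4515
H(Q) = 0.4729

Distribution Q has higher entropy.

Intuition: The distribution closer to uniform (more spread out) has higher entropy.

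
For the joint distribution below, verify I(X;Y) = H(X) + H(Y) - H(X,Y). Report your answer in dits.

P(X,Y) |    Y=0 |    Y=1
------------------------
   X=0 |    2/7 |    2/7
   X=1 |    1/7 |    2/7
I(X;Y) = 0.0061 dits

Mutual information has multiple equivalent forms:
- I(X;Y) = H(X) - H(X|Y)
- I(X;Y) = H(Y) - H(Y|X)
- I(X;Y) = H(X) + H(Y) - H(X,Y)

Computing all quantities:
H(X) = 0.2966, H(Y) = 0.2966, H(X,Y) = 0.5871
H(X|Y) = 0.2905, H(Y|X) = 0.2905

Verification:
H(X) - H(X|Y) = 0.2966 - 0.2905 = 0.0061
H(Y) - H(Y|X) = 0.2966 - 0.2905 = 0.0061
H(X) + H(Y) - H(X,Y) = 0.2966 + 0.2966 - 0.5871 = 0.0061

All forms give I(X;Y) = 0.0061 dits. ✓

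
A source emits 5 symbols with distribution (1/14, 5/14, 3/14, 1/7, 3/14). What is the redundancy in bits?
0.1660 bits

Redundancy measures how far a source is from maximum entropy:
R = H_max - H(X)

Maximum entropy for 5 symbols: H_max = log_2(5) = 2.3219 bits
Actual entropy: H(X) = 2.1560 bits
Redundancy: R = 2.3219 - 2.1560 = 0.1660 bits

This redundancy represents potential for compression: the source could be compressed by 0.1660 bits per symbol.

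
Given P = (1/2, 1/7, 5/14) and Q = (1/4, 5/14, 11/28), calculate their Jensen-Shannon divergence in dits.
0.0197 dits

Jensen-Shannon divergence is:
JSD(P||Q) = 0.5 × D_KL(P||M) + 0.5 × D_KL(Q||M)
where M = 0.5 × (P + Q) is the mixture distribution.

M = 0.5 × (1/2, 1/7, 5/14) + 0.5 × (1/4, 5/14, 11/28) = (3/8, 1/4, 3/8)

D_KL(P||M) = 0.0202 dits
D_KL(Q||M) = 0.0192 dits

JSD(P||Q) = 0.5 × 0.0202 + 0.5 × 0.0192 = 0.0197 dits

Unlike KL divergence, JSD is symmetric and bounded: 0 ≤ JSD ≤ log(2).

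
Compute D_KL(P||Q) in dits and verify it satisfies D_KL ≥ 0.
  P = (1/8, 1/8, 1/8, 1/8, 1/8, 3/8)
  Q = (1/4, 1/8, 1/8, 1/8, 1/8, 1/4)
0.0284 dits

KL divergence satisfies the Gibbs inequality: D_KL(P||Q) ≥ 0 for all distributions P, Q.

D_KL(P||Q) = Σ p(x) log(p(x)/q(x))
Term by term:
  x=0: 1/8 × log_10[(1/8)/(1/4)] = -0.0376
  x=1: 1/8 × log_10[(1/8)/(1/8)] = 0.0000
  x=2: 1/8 × log_10[(1/8)/(1/8)] = 0.0000
  x=3: 1/8 × log_10[(1/8)/(1/8)] = 0.0000
  x=4: 1/8 × log_10[(1/8)/(1/8)] = 0.0000
  x=5: 3/8 × log_10[(3/8)/(1/4)] = 0.0660
D_KL(P||Q) = 0.0284 dits

D_KL(P||Q) = 0.0284 ≥ 0 ✓

This non-negativity is a fundamental property: relative entropy cannot be negative because it measures how different Q is from P.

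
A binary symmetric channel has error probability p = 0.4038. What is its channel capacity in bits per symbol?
0.0269 bits

For a binary symmetric channel (BSC) with error probability p:
Capacity C = 1 - H(p) bits per symbol

where H(p) = -p log₂(p) - (1-p) log₂(1-p) is the binary entropy function.

H(0.4038) = 0.9731 bits
C = 1 - 0.9731 = 0.0269 bits per symbol

This means we can reliably transmit up to 0.0269 bits of information per channel use.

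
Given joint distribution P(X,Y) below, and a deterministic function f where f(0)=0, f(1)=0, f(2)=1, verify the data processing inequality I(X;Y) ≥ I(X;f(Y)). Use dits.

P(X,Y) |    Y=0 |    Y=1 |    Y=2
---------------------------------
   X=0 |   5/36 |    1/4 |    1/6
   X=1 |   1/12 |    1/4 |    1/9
I(X;Y) = 0.0028, I(X;f(Y)) = 0.0007, inequality holds: 0.0028 ≥ 0.0007

Data Processing Inequality: For any Markov chain X → Y → Z, we have I(X;Y) ≥ I(X;Z).

Here Z = f(Y) is a deterministic function of Y, forming X → Y → Z.

Original I(X;Y) = 0.0028 dits

After applying f:
P(X,Z) where Z=f(Y):
- P(X,Z=0) = P(X,Y=0) + P(X,Y=1)
- P(X,Z=1) = P(X,Y=2)

I(X;Z) = I(X;f(Y)) = 0.0007 dits

Verification: 0.0028 ≥ 0.0007 ✓

Information cannot be created by processing; the function f can only lose information about X.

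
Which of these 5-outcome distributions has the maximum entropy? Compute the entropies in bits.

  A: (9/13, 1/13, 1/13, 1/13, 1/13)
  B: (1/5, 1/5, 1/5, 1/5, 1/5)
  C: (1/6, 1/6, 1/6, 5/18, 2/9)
B

For a discrete distribution over n outcomes, entropy is maximized by the uniform distribution.

Computing entropies:
H(A) = 1.5059 bits
H(B) = 2.3219 bits
H(C) = 2.2880 bits

The uniform distribution (where all probabilities equal 1/5) achieves the maximum entropy of log_2(5) = 2.3219 bits.

Distribution B has the highest entropy.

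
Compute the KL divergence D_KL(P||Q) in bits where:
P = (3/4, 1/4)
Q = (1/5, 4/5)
1.0106 bits

KL divergence: D_KL(P||Q) = Σ p(x) log(p(x)/q(x))

Computing term by term:
  x=0: 3/4 × log_2[(3/4)/(1/5)] = 3/4 × 1.9069 = 1.4302
  x=1: 1/4 × log_2[(1/4)/(4/5)] = 1/4 × -1.6781 = -0.4195

D_KL(P||Q) = 1.0106 bits

Note: KL divergence is always non-negative and equals 0 iff P = Q.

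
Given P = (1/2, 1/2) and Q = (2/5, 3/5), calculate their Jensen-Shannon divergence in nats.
0.0051 nats

Jensen-Shannon divergence is:
JSD(P||Q) = 0.5 × D_KL(P||M) + 0.5 × D_KL(Q||M)
where M = 0.5 × (P + Q) is the mixture distribution.

M = 0.5 × (1/2, 1/2) + 0.5 × (2/5, 3/5) = (9/20, 11/20)

D_KL(P||M) = 0.0050 nats
D_KL(Q||M) = 0.0051 nats

JSD(P||Q) = 0.5 × 0.0050 + 0.5 × 0.0051 = 0.0051 nats

Unlike KL divergence, JSD is symmetric and bounded: 0 ≤ JSD ≤ log(2).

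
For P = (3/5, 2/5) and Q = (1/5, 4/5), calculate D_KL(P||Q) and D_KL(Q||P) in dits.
D_KL(P||Q) = 0.1659, D_KL(Q||P) = 0.1454

KL divergence is not symmetric: D_KL(P||Q) ≠ D_KL(Q||P) in general.

D_KL(P||Q) = 0.1659 dits
D_KL(Q||P) = 0.1454 dits

No, they are not equal!

This asymmetry is why KL divergence is not a true distance metric.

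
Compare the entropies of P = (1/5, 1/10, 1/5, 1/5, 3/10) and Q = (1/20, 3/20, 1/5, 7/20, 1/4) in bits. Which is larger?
P

Computing entropies in bits:
H(P) = 2.2464
H(Q) = 2.1211

Distribution P has higher entropy.

Intuition: The distribution closer to uniform (more spread out) has higher entropy.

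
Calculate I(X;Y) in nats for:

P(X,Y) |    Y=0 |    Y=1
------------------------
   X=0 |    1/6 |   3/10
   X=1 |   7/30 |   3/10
0.0034 nats

Mutual information: I(X;Y) = H(X) + H(Y) - H(X,Y)

Marginals:
P(X) = (7/15, 8/15), H(X) = 0.6909 nats
P(Y) = (2/5, 3/5), H(Y) = 0.6730 nats

Joint entropy: H(X,Y) = 1.3606 nats

I(X;Y) = 0.6909 + 0.6730 - 1.3606 = 0.0034 nats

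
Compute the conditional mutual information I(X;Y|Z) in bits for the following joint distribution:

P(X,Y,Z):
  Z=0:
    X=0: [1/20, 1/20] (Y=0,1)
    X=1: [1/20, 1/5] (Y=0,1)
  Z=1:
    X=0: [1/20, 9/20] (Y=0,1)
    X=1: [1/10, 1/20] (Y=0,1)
0.1559 bits

Conditional mutual information: I(X;Y|Z) = H(X|Z) + H(Y|Z) - H(X,Y|Z)

H(Z) = 0.9341
H(X,Z) = 1.7427 → H(X|Z) = 0.8087
H(Y,Z) = 1.7427 → H(Y|Z) = 0.8087
H(X,Y,Z) = 2.3955 → H(X,Y|Z) = 1.4614

I(X;Y|Z) = 0.8087 + 0.8087 - 1.4614 = 0.1559 bits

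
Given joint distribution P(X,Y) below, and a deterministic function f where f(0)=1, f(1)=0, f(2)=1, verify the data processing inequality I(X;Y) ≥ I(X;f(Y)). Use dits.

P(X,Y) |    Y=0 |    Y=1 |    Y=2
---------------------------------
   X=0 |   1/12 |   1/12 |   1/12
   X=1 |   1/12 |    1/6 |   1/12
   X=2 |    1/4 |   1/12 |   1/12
I(X;Y) = 0.0262, I(X;f(Y)) = 0.0164, inequality holds: 0.0262 ≥ 0.0164

Data Processing Inequality: For any Markov chain X → Y → Z, we have I(X;Y) ≥ I(X;Z).

Here Z = f(Y) is a deterministic function of Y, forming X → Y → Z.

Original I(X;Y) = 0.0262 dits

After applying f:
P(X,Z) where Z=f(Y):
- P(X,Z=0) = P(X,Y=1)
- P(X,Z=1) = P(X,Y=0) + P(X,Y=2)

I(X;Z) = I(X;f(Y)) = 0.0164 dits

Verification: 0.0262 ≥ 0.0164 ✓

Information cannot be created by processing; the function f can only lose information about X.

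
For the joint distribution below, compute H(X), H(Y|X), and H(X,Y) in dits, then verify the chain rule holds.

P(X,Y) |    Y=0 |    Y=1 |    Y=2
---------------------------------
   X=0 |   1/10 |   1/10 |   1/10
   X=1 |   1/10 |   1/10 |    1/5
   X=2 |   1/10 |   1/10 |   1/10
H(X,Y) = 0.9398, H(X) = 0.4729, H(Y|X) = 0.4669 (all in dits)

Chain rule: H(X,Y) = H(X) + H(Y|X)

Left side — joint entropy directly:
H(X,Y) = -Σ p(x,y) log p(x,y) = 0.9398 dits

Right side — compute H(Y|X) from the conditional distributions:
P(X) = (3/10, 2/5, 3/10), so H(X) = 0.4729 dits
H(Y|X) = Σ_x P(X=x) · H(Y|X=x):
  P(Y|X=0) = (1/3, 1/3, 1/3), H(Y|X=0) = 0.4771, weight P(X=0) = 3/10
  P(Y|X=1) = (1/4, 1/4, 1/2), H(Y|X=1) = 0.4515, weight P(X=1) = 2/5
  P(Y|X=2) = (1/3, 1/3, 1/3), H(Y|X=2) = 0.4771, weight P(X=2) = 3/10
H(Y|X) = 0.4669 dits

H(X) + H(Y|X) = 0.4729 + 0.4669 = 0.9398 dits

Both sides equal 0.9398 dits. ✓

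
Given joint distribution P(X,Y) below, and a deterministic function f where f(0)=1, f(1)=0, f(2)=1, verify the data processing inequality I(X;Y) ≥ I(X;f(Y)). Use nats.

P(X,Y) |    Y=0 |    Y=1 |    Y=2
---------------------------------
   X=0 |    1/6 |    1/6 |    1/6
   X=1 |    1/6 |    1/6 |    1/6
I(X;Y) = 0.0000, I(X;f(Y)) = 0.0000, inequality holds: 0.0000 ≥ 0.0000

Data Processing Inequality: For any Markov chain X → Y → Z, we have I(X;Y) ≥ I(X;Z).

Here Z = f(Y) is a deterministic function of Y, forming X → Y → Z.

Original I(X;Y) = 0.0000 nats

After applying f:
P(X,Z) where Z=f(Y):
- P(X,Z=0) = P(X,Y=1)
- P(X,Z=1) = P(X,Y=0) + P(X,Y=2)

I(X;Z) = I(X;f(Y)) = 0.0000 nats

Verification: 0.0000 ≥ 0.0000 ✓

Information cannot be created by processing; the function f can only lose information about X.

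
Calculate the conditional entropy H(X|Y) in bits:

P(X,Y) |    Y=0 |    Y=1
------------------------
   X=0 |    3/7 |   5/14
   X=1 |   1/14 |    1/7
0.7274 bits

Using the chain rule: H(X|Y) = H(X,Y) - H(Y)

First, compute H(X,Y) = 1.7274 bits

Marginal P(Y) = (1/2, 1/2)
H(Y) = 1.0000 bits

H(X|Y) = H(X,Y) - H(Y) = 1.7274 - 1.0000 = 0.7274 bits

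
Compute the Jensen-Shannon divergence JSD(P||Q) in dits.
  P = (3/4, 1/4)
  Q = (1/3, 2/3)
0.0392 dits

Jensen-Shannon divergence is:
JSD(P||Q) = 0.5 × D_KL(P||M) + 0.5 × D_KL(Q||M)
where M = 0.5 × (P + Q) is the mixture distribution.

M = 0.5 × (3/4, 1/4) + 0.5 × (1/3, 2/3) = (13/24, 11/24)

D_KL(P||M) = 0.0402 dits
D_KL(Q||M) = 0.0382 dits

JSD(P||Q) = 0.5 × 0.0402 + 0.5 × 0.0382 = 0.0392 dits

Unlike KL divergence, JSD is symmetric and bounded: 0 ≤ JSD ≤ log(2).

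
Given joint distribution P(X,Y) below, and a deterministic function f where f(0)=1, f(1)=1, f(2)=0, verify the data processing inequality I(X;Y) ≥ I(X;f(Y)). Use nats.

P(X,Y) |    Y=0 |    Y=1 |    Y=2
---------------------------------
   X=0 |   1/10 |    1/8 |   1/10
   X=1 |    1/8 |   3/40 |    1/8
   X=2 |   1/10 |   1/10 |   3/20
I(X;Y) = 0.0126, I(X;f(Y)) = 0.0054, inequality holds: 0.0126 ≥ 0.0054

Data Processing Inequality: For any Markov chain X → Y → Z, we have I(X;Y) ≥ I(X;Z).

Here Z = f(Y) is a deterministic function of Y, forming X → Y → Z.

Original I(X;Y) = 0.0126 nats

After applying f:
P(X,Z) where Z=f(Y):
- P(X,Z=0) = P(X,Y=2)
- P(X,Z=1) = P(X,Y=0) + P(X,Y=1)

I(X;Z) = I(X;f(Y)) = 0.0054 nats

Verification: 0.0126 ≥ 0.0054 ✓

Information cannot be created by processing; the function f can only lose information about X.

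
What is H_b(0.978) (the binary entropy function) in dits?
0.0459 dits

The binary entropy function is:
H(p) = -p log(p) - (1-p) log(1-p)

H(0.978) = -0.978 × log_10(0.978) - 0.022 × log_10(0.022)
H(0.978) = 0.0459 dits

Note: Binary entropy is maximized at p=0.5 (H=1 bit) and minimized at p=0 or p=1 (H=0).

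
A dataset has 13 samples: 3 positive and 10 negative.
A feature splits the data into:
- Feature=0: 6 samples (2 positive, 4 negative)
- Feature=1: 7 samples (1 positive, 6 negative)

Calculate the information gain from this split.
0.0369 bits

Information Gain = H(Y) - H(Y|Feature)

Before split:
P(positive) = 3/13 = 0.2308
H(Y) = 0.7793 bits

After split:
Feature=0: H = 0.9183 bits (weight = 6/13)
Feature=1: H = 0.5917 bits (weight = 7/13)
H(Y|Feature) = (6/13)×0.9183 + (7/13)×0.5917 = 0.7424 bits

Information Gain = 0.7793 - 0.7424 = 0.0369 bits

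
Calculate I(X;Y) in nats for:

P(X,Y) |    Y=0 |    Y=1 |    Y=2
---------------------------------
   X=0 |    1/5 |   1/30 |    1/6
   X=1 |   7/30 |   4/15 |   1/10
0.0929 nats

Mutual information: I(X;Y) = H(X) + H(Y) - H(X,Y)

Marginals:
P(X) = (2/5, 3/5), H(X) = 0.6730 nats
P(Y) = (13/30, 3/10, 4/15), H(Y) = 1.0760 nats

Joint entropy: H(X,Y) = 1.6562 nats

I(X;Y) = 0.6730 + 1.0760 - 1.6562 = 0.0929 nats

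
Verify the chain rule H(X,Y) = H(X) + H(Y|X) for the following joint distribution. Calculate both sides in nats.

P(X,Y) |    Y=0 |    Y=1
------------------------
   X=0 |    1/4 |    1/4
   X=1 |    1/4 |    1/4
H(X,Y) = 1.3863, H(X) = 0.6931, H(Y|X) = 0.6931 (all in nats)

Chain rule: H(X,Y) = H(X) + H(Y|X)

Left side — joint entropy directly:
H(X,Y) = -Σ p(x,y) log p(x,y) = 1.3863 nats

Right side — compute H(Y|X) from the conditional distributions:
P(X) = (1/2, 1/2), so H(X) = 0.6931 nats
H(Y|X) = Σ_x P(X=x) · H(Y|X=x):
  P(Y|X=0) = (1/2, 1/2), H(Y|X=0) = 0.6931, weight P(X=0) = 1/2
  P(Y|X=1) = (1/2, 1/2), H(Y|X=1) = 0.6931, weight P(X=1) = 1/2
H(Y|X) = 0.6931 nats

H(X) + H(Y|X) = 0.6931 + 0.6931 = 1.3863 nats

Both sides equal 1.3863 nats. ✓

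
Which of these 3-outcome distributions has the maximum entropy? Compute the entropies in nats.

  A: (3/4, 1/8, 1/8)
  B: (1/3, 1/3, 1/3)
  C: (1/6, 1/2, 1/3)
B

For a discrete distribution over n outcomes, entropy is maximized by the uniform distribution.

Computing entropies:
H(A) = 0.7356 nats
H(B) = 1.0986 nats
H(C) = 1.0114 nats

The uniform distribution (where all probabilities equal 1/3) achieves the maximum entropy of log_e(3) = 1.0986 nats.

Distribution B has the highest entropy.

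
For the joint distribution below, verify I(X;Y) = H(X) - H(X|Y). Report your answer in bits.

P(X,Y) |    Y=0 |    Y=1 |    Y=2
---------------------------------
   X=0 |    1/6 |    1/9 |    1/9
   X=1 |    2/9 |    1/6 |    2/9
I(X;Y) = 0.0051 bits

Mutual information has multiple equivalent forms:
- I(X;Y) = H(X) - H(X|Y)
- I(X;Y) = H(Y) - H(Y|X)
- I(X;Y) = H(X) + H(Y) - H(X,Y)

Computing all quantities:
H(X) = 0.9641, H(Y) = 1.5715, H(X,Y) = 2.5305
H(X|Y) = 0.9590, H(Y|X) = 1.5664

Verification:
H(X) - H(X|Y) = 0.9641 - 0.9590 = 0.0051
H(Y) - H(Y|X) = 1.5715 - 1.5664 = 0.0051
H(X) + H(Y) - H(X,Y) = 0.9641 + 1.5715 - 2.5305 = 0.0051

All forms give I(X;Y) = 0.0051 bits. ✓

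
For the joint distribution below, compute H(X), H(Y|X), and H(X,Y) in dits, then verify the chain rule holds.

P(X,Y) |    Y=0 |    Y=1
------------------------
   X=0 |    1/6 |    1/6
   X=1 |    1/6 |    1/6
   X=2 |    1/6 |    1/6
H(X,Y) = 0.7782, H(X) = 0.4771, H(Y|X) = 0.3010 (all in dits)

Chain rule: H(X,Y) = H(X) + H(Y|X)

Left side — joint entropy directly:
H(X,Y) = -Σ p(x,y) log p(x,y) = 0.7782 dits

Right side — compute H(Y|X) from the conditional distributions:
P(X) = (1/3, 1/3, 1/3), so H(X) = 0.4771 dits
H(Y|X) = Σ_x P(X=x) · H(Y|X=x):
  P(Y|X=0) = (1/2, 1/2), H(Y|X=0) = 0.3010, weight P(X=0) = 1/3
  P(Y|X=1) = (1/2, 1/2), H(Y|X=1) = 0.3010, weight P(X=1) = 1/3
  P(Y|X=2) = (1/2, 1/2), H(Y|X=2) = 0.3010, weight P(X=2) = 1/3
H(Y|X) = 0.3010 dits

H(X) + H(Y|X) = 0.4771 + 0.3010 = 0.7782 dits

Both sides equal 0.7782 dits. ✓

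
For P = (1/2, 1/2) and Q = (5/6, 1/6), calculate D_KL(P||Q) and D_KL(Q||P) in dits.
D_KL(P||Q) = 0.1276, D_KL(Q||P) = 0.1054

KL divergence is not symmetric: D_KL(P||Q) ≠ D_KL(Q||P) in general.

D_KL(P||Q) = 0.1276 dits
D_KL(Q||P) = 0.1054 dits

No, they are not equal!

This asymmetry is why KL divergence is not a true distance metric.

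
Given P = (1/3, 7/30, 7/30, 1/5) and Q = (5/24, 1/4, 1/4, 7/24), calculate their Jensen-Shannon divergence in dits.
0.0052 dits

Jensen-Shannon divergence is:
JSD(P||Q) = 0.5 × D_KL(P||M) + 0.5 × D_KL(Q||M)
where M = 0.5 × (P + Q) is the mixture distribution.

M = 0.5 × (1/3, 7/30, 7/30, 1/5) + 0.5 × (5/24, 1/4, 1/4, 7/24) = (0.270833, 0.241667, 0.241667, 0.245833)

D_KL(P||M) = 0.0050 dits
D_KL(Q||M) = 0.0053 dits

JSD(P||Q) = 0.5 × 0.0050 + 0.5 × 0.0053 = 0.0052 dits

Unlike KL divergence, JSD is symmetric and bounded: 0 ≤ JSD ≤ log(2).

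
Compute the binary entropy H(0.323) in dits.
0.2732 dits

The binary entropy function is:
H(p) = -p log(p) - (1-p) log(1-p)

H(0.323) = -0.323 × log_10(0.323) - 0.677 × log_10(0.677)
H(0.323) = 0.2732 dits

Note: Binary entropy is maximized at p=0.5 (H=1 bit) and minimized at p=0 or p=1 (H=0).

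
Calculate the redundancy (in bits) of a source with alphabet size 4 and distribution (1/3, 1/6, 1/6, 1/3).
0.0817 bits

Redundancy measures how far a source is from maximum entropy:
R = H_max - H(X)

Maximum entropy for 4 symbols: H_max = log_2(4) = 2.0000 bits
Actual entropy: H(X) = 1.9183 bits
Redundancy: R = 2.0000 - 1.9183 = 0.0817 bits

This redundancy represents potential for compression: the source could be compressed by 0.0817 bits per symbol.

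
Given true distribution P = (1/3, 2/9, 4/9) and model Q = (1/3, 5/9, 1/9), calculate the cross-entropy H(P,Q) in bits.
2.1256 bits

Cross-entropy: H(P,Q) = -Σ p(x) log q(x)

Alternatively: H(P,Q) = H(P) + D_KL(P||Q)
H(P) = 1.5305 bits
D_KL(P||Q) = 0.5951 bits

H(P,Q) = 1.5305 + 0.5951 = 2.1256 bits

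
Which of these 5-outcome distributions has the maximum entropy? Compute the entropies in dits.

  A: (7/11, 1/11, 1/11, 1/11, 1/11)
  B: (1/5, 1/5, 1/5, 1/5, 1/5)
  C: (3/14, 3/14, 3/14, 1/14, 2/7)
B

For a discrete distribution over n outcomes, entropy is maximized by the uniform distribution.

Computing entropies:
H(A) = 0.5036 dits
H(B) = 0.6990 dits
H(C) = 0.6674 dits

The uniform distribution (where all probabilities equal 1/5) achieves the maximum entropy of log_10(5) = 0.6990 dits.

Distribution B has the highest entropy.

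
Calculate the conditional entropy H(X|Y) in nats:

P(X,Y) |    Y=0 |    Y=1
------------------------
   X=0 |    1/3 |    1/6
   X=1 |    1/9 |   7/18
0.5893 nats

Using the chain rule: H(X|Y) = H(X,Y) - H(Y)

First, compute H(X,Y) = 1.2763 nats

Marginal P(Y) = (4/9, 5/9)
H(Y) = 0.6870 nats

H(X|Y) = H(X,Y) - H(Y) = 1.2763 - 0.6870 = 0.5893 nats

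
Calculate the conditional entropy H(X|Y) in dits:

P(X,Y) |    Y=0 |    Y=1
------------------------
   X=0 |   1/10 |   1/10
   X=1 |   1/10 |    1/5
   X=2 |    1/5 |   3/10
0.4442 dits

Using the chain rule: H(X|Y) = H(X,Y) - H(Y)

First, compute H(X,Y) = 0.7365 dits

Marginal P(Y) = (2/5, 3/5)
H(Y) = 0.2923 dits

H(X|Y) = H(X,Y) - H(Y) = 0.7365 - 0.2923 = 0.4442 dits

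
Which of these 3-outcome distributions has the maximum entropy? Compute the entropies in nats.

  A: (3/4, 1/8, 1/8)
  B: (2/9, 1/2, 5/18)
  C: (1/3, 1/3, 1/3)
C

For a discrete distribution over n outcomes, entropy is maximized by the uniform distribution.

Computing entropies:
H(A) = 0.7356 nats
H(B) = 1.0366 nats
H(C) = 1.0986 nats

The uniform distribution (where all probabilities equal 1/3) achieves the maximum entropy of log_e(3) = 1.0986 nats.

Distribution C has the highest entropy.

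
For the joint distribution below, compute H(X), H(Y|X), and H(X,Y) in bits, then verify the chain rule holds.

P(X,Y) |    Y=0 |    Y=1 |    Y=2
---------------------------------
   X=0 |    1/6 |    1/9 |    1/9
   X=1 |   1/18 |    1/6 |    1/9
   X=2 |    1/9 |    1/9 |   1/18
H(X,Y) = 3.0860, H(X) = 1.5715, H(Y|X) = 1.5145 (all in bits)

Chain rule: H(X,Y) = H(X) + H(Y|X)

Left side — joint entropy directly:
H(X,Y) = -Σ p(x,y) log p(x,y) = 3.0860 bits

Right side — compute H(Y|X) from the conditional distributions:
P(X) = (7/18, 1/3, 5/18), so H(X) = 1.5715 bits
H(Y|X) = Σ_x P(X=x) · H(Y|X=x):
  P(Y|X=0) = (3/7, 2/7, 2/7), H(Y|X=0) = 1.5567, weight P(X=0) = 7/18
  P(Y|X=1) = (1/6, 1/2, 1/3), H(Y|X=1) = 1.4591, weight P(X=1) = 1/3
  P(Y|X=2) = (2/5, 2/5, 1/5), H(Y|X=2) = 1.5219, weight P(X=2) = 5/18
H(Y|X) = 1.5145 bits

H(X) + H(Y|X) = 1.5715 + 1.5145 = 3.0860 bits

Both sides equal 3.0860 bits. ✓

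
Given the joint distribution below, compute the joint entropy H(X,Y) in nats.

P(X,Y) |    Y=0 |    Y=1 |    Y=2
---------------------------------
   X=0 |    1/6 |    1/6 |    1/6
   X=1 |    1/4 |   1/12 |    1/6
1.7482 nats

Joint entropy is H(X,Y) = -Σ_{x,y} p(x,y) log p(x,y).

Summing over all non-zero entries:
H(X,Y) = -[1/6·log_e(1/6) + 1/6·log_e(1/6) + 1/6·log_e(1/6) + 1/4·log_e(1/4) + 1/12·log_e(1/12) + 1/6·log_e(1/6)]
H(X,Y) = 1.7482 nats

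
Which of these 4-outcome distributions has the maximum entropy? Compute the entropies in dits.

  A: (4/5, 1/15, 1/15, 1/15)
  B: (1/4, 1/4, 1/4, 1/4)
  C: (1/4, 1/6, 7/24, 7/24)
B

For a discrete distribution over n outcomes, entropy is maximized by the uniform distribution.

Computing entropies:
H(A) = 0.3127 dits
H(B) = 0.6021 dits
H(C) = 0.5924 dits

The uniform distribution (where all probabilities equal 1/4) achieves the maximum entropy of log_10(4) = 0.6021 dits.

Distribution B has the highest entropy.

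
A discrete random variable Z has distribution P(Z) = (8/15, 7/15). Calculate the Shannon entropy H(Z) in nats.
0.6909 nats

Shannon entropy is H(X) = -Σ p(x) log p(x).

For P = (8/15, 7/15):
H = -8/15 × log_e(8/15) -7/15 × log_e(7/15)
H = 0.6909 nats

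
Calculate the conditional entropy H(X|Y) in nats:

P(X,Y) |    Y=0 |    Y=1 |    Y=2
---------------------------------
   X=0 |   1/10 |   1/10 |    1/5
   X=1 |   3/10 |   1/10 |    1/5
0.6408 nats

Using the chain rule: H(X|Y) = H(X,Y) - H(Y)

First, compute H(X,Y) = 1.6957 nats

Marginal P(Y) = (2/5, 1/5, 2/5)
H(Y) = 1.0549 nats

H(X|Y) = H(X,Y) - H(Y) = 1.6957 - 1.0549 = 0.6408 nats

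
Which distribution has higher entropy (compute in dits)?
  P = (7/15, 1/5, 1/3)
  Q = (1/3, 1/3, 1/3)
Q

Computing entropies in dits:
H(P) = 0.4533
H(Q) = 0.4771

Distribution Q has higher entropy.

Intuition: The distribution closer to uniform (more spread out) has higher entropy.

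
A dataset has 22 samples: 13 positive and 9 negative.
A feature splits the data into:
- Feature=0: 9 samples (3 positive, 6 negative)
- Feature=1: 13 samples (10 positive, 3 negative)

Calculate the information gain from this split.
0.1398 bits

Information Gain = H(Y) - H(Y|Feature)

Before split:
P(positive) = 13/22 = 0.5909
H(Y) = 0.9760 bits

After split:
Feature=0: H = 0.9183 bits (weight = 9/22)
Feature=1: H = 0.7793 bits (weight = 13/22)
H(Y|Feature) = (9/22)×0.9183 + (13/22)×0.7793 = 0.8362 bits

Information Gain = 0.9760 - 0.8362 = 0.1398 bits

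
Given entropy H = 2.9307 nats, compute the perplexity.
18.7407

Perplexity is e^H (or exp(H) for natural log).

H = 2.9307 nats
Perplexity = e^2.9307 = 18.7407

Interpretation: The model's uncertainty is equivalent to choosing uniformly among 18.7 options.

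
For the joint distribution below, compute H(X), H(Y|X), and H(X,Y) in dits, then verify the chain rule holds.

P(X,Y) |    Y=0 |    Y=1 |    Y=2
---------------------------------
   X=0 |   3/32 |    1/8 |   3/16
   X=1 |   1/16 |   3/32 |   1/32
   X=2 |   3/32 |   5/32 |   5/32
H(X,Y) = 0.9126, H(X) = 0.4542, H(Y|X) = 0.4584 (all in dits)

Chain rule: H(X,Y) = H(X) + H(Y|X)

Left side — joint entropy directly:
H(X,Y) = -Σ p(x,y) log p(x,y) = 0.9126 dits

Right side — compute H(Y|X) from the conditional distributions:
P(X) = (13/32, 3/16, 13/32), so H(X) = 0.4542 dits
H(Y|X) = Σ_x P(X=x) · H(Y|X=x):
  P(Y|X=0) = (3/13, 4/13, 6/13), H(Y|X=0) = 0.4594, weight P(X=0) = 13/32
  P(Y|X=1) = (1/3, 1/2, 1/6), H(Y|X=1) = 0.4392, weight P(X=1) = 3/16
  P(Y|X=2) = (3/13, 5/13, 5/13), H(Y|X=2) = 0.4662, weight P(X=2) = 13/32
H(Y|X) = 0.4584 dits

H(X) + H(Y|X) = 0.4542 + 0.4584 = 0.9126 dits

Both sides equal 0.9126 dits. ✓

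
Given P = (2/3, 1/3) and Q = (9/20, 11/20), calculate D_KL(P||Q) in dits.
0.0413 dits

KL divergence: D_KL(P||Q) = Σ p(x) log(p(x)/q(x))

Computing term by term:
  x=0: 2/3 × log_10[(2/3)/(9/20)] = 2/3 × 0.1707 = 0.1138
  x=1: 1/3 × log_10[(1/3)/(11/20)] = 1/3 × -0.2175 = -0.0725

D_KL(P||Q) = 0.0413 dits

Note: KL divergence is always non-negative and equals 0 iff P = Q.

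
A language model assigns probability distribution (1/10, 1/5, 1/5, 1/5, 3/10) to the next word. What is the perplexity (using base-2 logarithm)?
4.7451

Perplexity is 2^H (or exp(H) for natural log).

First, H = -Σ p log p = 2.2464 bits
Perplexity = 2^2.2464 = 4.7451

Interpretation: The model's uncertainty is equivalent to choosing uniformly among 4.7 options.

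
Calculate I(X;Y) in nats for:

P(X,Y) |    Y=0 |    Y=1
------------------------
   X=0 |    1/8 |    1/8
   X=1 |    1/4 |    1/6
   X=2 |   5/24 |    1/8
0.0050 nats

Mutual information: I(X;Y) = H(X) + H(Y) - H(X,Y)

Marginals:
P(X) = (1/4, 5/12, 1/3), H(X) = 1.0776 nats
P(Y) = (7/12, 5/12), H(Y) = 0.6792 nats

Joint entropy: H(X,Y) = 1.7518 nats

I(X;Y) = 1.0776 + 0.6792 - 1.7518 = 0.0050 nats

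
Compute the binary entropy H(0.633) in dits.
0.2855 dits

The binary entropy function is:
H(p) = -p log(p) - (1-p) log(1-p)

H(0.633) = -0.633 × log_10(0.633) - 0.367 × log_10(0.367)
H(0.633) = 0.2855 dits

Note: Binary entropy is maximized at p=0.5 (H=1 bit) and minimized at p=0 or p=1 (H=0).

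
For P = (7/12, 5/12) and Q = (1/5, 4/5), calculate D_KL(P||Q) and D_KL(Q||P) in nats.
D_KL(P||Q) = 0.3526, D_KL(Q||P) = 0.3078

KL divergence is not symmetric: D_KL(P||Q) ≠ D_KL(Q||P) in general.

D_KL(P||Q) = 0.3526 nats
D_KL(Q||P) = 0.3078 nats

No, they are not equal!

This asymmetry is why KL divergence is not a true distance metric.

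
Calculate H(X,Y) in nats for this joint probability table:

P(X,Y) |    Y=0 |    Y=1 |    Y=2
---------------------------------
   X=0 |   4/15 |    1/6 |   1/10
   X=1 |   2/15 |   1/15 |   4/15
1.6830 nats

Joint entropy is H(X,Y) = -Σ_{x,y} p(x,y) log p(x,y).

Summing over all non-zero entries:
H(X,Y) = -[4/15·log_e(4/15) + 1/6·log_e(1/6) + 1/10·log_e(1/10) + 2/15·log_e(2/15) + 1/15·log_e(1/15) + 4/15·log_e(4/15)]
H(X,Y) = 1.6830 nats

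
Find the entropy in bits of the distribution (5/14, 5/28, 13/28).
1.4883 bits

Shannon entropy is H(X) = -Σ p(x) log p(x).

For P = (5/14, 5/28, 13/28):
H = -5/14 × log_2(5/14) -5/28 × log_2(5/28) -13/28 × log_2(13/28)
H = 1.4883 bits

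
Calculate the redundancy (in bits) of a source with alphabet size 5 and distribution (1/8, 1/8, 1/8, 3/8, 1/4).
0.1663 bits

Redundancy measures how far a source is from maximum entropy:
R = H_max - H(X)

Maximum entropy for 5 symbols: H_max = log_2(5) = 2.3219 bits
Actual entropy: H(X) = 2.1556 bits
Redundancy: R = 2.3219 - 2.1556 = 0.1663 bits

This redundancy represents potential for compression: the source could be compressed by 0.1663 bits per symbol.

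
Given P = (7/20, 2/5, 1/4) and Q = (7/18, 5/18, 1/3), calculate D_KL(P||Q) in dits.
0.0161 dits

KL divergence: D_KL(P||Q) = Σ p(x) log(p(x)/q(x))

Computing term by term:
  x=0: 7/20 × log_10[(7/20)/(7/18)] = 7/20 × -0.0458 = -0.0160
  x=1: 2/5 × log_10[(2/5)/(5/18)] = 2/5 × 0.1584 = 0.0633
  x=2: 1/4 × log_10[(1/4)/(1/3)] = 1/4 × -0.1249 = -0.0312

D_KL(P||Q) = 0.0161 dits

Note: KL divergence is always non-negative and equals 0 iff P = Q.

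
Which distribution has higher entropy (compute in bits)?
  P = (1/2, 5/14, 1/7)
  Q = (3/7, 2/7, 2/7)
Q

Computing entropies in bits:
H(P) = 1.4316
H(Q) = 1.5567

Distribution Q has higher entropy.

Intuition: The distribution closer to uniform (more spread out) has higher entropy.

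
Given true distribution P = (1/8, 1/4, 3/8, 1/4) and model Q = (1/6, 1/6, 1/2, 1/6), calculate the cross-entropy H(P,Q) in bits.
1.9906 bits

Cross-entropy: H(P,Q) = -Σ p(x) log q(x)

Alternatively: H(P,Q) = H(P) + D_KL(P||Q)
H(P) = 1.9056 bits
D_KL(P||Q) = 0.0850 bits

H(P,Q) = 1.9056 + 0.0850 = 1.9906 bits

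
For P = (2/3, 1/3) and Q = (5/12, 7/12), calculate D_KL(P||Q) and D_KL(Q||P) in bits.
D_KL(P||Q) = 0.1829, D_KL(Q||P) = 0.1884

KL divergence is not symmetric: D_KL(P||Q) ≠ D_KL(Q||P) in general.

D_KL(P||Q) = 0.1829 bits
D_KL(Q||P) = 0.1884 bits

No, they are not equal!

This asymmetry is why KL divergence is not a true distance metric.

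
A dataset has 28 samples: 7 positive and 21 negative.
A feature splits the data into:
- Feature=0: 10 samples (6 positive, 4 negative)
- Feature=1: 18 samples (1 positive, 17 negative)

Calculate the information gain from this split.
0.2655 bits

Information Gain = H(Y) - H(Y|Feature)

Before split:
P(positive) = 7/28 = 0.2500
H(Y) = 0.8113 bits

After split:
Feature=0: H = 0.9710 bits (weight = 10/28)
Feature=1: H = 0.3095 bits (weight = 18/28)
H(Y|Feature) = (10/28)×0.9710 + (18/28)×0.3095 = 0.5458 bits

Information Gain = 0.8113 - 0.5458 = 0.2655 bits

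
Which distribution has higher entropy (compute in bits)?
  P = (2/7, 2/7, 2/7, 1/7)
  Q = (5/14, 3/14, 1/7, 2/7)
P

Computing entropies in bits:
H(P) = 1.9502
H(Q) = 1.9242

Distribution P has higher entropy.

Intuition: The distribution closer to uniform (more spread out) has higher entropy.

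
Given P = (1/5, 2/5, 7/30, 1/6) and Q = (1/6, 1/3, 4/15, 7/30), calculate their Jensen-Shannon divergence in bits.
0.0081 bits

Jensen-Shannon divergence is:
JSD(P||Q) = 0.5 × D_KL(P||M) + 0.5 × D_KL(Q||M)
where M = 0.5 × (P + Q) is the mixture distribution.

M = 0.5 × (1/5, 2/5, 7/30, 1/6) + 0.5 × (1/6, 1/3, 4/15, 7/30) = (0.183333, 11/30, 1/4, 1/5)

D_KL(P||M) = 0.0083 bits
D_KL(Q||M) = 0.0080 bits

JSD(P||Q) = 0.5 × 0.0083 + 0.5 × 0.0080 = 0.0081 bits

Unlike KL divergence, JSD is symmetric and bounded: 0 ≤ JSD ≤ log(2).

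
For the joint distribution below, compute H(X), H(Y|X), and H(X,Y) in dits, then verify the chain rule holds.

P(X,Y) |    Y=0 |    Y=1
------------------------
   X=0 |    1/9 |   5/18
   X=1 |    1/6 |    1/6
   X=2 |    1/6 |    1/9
H(X,Y) = 0.7557, H(X) = 0.4731, H(Y|X) = 0.2826 (all in dits)

Chain rule: H(X,Y) = H(X) + H(Y|X)

Left side — joint entropy directly:
H(X,Y) = -Σ p(x,y) log p(x,y) = 0.7557 dits

Right side — compute H(Y|X) from the conditional distributions:
P(X) = (7/18, 1/3, 5/18), so H(X) = 0.4731 dits
H(Y|X) = Σ_x P(X=x) · H(Y|X=x):
  P(Y|X=0) = (2/7, 5/7), H(Y|X=0) = 0.2598, weight P(X=0) = 7/18
  P(Y|X=1) = (1/2, 1/2), H(Y|X=1) = 0.3010, weight P(X=1) = 1/3
  P(Y|X=2) = (3/5, 2/5), H(Y|X=2) = 0.2923, weight P(X=2) = 5/18
H(Y|X) = 0.2826 dits

H(X) + H(Y|X) = 0.4731 + 0.2826 = 0.7557 dits

Both sides equal 0.7557 dits. ✓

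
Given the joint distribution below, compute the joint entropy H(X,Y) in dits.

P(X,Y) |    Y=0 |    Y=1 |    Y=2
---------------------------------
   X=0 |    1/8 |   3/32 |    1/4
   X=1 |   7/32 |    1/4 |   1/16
0.7299 dits

Joint entropy is H(X,Y) = -Σ_{x,y} p(x,y) log p(x,y).

Summing over all non-zero entries:
H(X,Y) = -[1/8·log_10(1/8) + 3/32·log_10(3/32) + 1/4·log_10(1/4) + 7/32·log_10(7/32) + 1/4·log_10(1/4) + 1/16·log_10(1/16)]
H(X,Y) = 0.7299 dits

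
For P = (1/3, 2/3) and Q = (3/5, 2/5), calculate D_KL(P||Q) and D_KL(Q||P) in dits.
D_KL(P||Q) = 0.0628, D_KL(Q||P) = 0.0644

KL divergence is not symmetric: D_KL(P||Q) ≠ D_KL(Q||P) in general.

D_KL(P||Q) = 0.0628 dits
D_KL(Q||P) = 0.0644 dits

No, they are not equal!

This asymmetry is why KL divergence is not a true distance metric.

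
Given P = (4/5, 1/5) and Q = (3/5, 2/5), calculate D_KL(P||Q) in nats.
0.0915 nats

KL divergence: D_KL(P||Q) = Σ p(x) log(p(x)/q(x))

Computing term by term:
  x=0: 4/5 × log_e[(4/5)/(3/5)] = 4/5 × 0.2877 = 0.2301
  x=1: 1/5 × log_e[(1/5)/(2/5)] = 1/5 × -0.6931 = -0.1386

D_KL(P||Q) = 0.0915 nats

Note: KL divergence is always non-negative and equals 0 iff P = Q.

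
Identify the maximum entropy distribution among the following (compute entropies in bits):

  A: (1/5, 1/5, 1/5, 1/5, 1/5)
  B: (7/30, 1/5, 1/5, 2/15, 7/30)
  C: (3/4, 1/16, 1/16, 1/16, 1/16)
A

For a discrete distribution over n outcomes, entropy is maximized by the uniform distribution.

Computing entropies:
H(A) = 2.3219 bits
H(B) = 2.2961 bits
H(C) = 1.3113 bits

The uniform distribution (where all probabilities equal 1/5) achieves the maximum entropy of log_2(5) = 2.3219 bits.

Distribution A has the highest entropy.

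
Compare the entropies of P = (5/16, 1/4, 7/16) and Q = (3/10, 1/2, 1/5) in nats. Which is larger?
P

Computing entropies in nats:
H(P) = 1.0717
H(Q) = 1.0297

Distribution P has higher entropy.

Intuition: The distribution closer to uniform (more spread out) has higher entropy.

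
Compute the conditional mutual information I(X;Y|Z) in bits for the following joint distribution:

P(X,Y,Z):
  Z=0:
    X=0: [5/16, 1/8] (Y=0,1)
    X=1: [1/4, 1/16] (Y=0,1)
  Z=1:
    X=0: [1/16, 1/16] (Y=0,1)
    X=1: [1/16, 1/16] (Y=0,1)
0.0052 bits

Conditional mutual information: I(X;Y|Z) = H(X|Z) + H(Y|Z) - H(X,Y|Z)

H(Z) = 0.8113
H(X,Z) = 1.7962 → H(X|Z) = 0.9849
H(Y,Z) = 1.6697 → H(Y|Z) = 0.8585
H(X,Y,Z) = 2.6494 → H(X,Y|Z) = 1.8381

I(X;Y|Z) = 0.9849 + 0.8585 - 1.8381 = 0.0052 bits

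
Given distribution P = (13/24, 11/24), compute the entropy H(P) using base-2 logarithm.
0.9950 bits

Shannon entropy is H(X) = -Σ p(x) log p(x).

For P = (13/24, 11/24):
H = -13/24 × log_2(13/24) -11/24 × log_2(11/24)
H = 0.9950 bits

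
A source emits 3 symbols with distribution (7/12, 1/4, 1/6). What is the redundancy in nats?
0.1390 nats

Redundancy measures how far a source is from maximum entropy:
R = H_max - H(X)

Maximum entropy for 3 symbols: H_max = log_e(3) = 1.0986 nats
Actual entropy: H(X) = 0.9596 nats
Redundancy: R = 1.0986 - 0.9596 = 0.1390 nats

This redundancy represents potential for compression: the source could be compressed by 0.1390 nats per symbol.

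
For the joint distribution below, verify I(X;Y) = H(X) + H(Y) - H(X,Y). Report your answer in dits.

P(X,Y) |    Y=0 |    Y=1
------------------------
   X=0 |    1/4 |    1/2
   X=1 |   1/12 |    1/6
I(X;Y) = 0.0000 dits

Mutual information has multiple equivalent forms:
- I(X;Y) = H(X) - H(X|Y)
- I(X;Y) = H(Y) - H(Y|X)
- I(X;Y) = H(X) + H(Y) - H(X,Y)

Computing all quantities:
H(X) = 0.2442, H(Y) = 0.2764, H(X,Y) = 0.5207
H(X|Y) = 0.2442, H(Y|X) = 0.2764

Verification:
H(X) - H(X|Y) = 0.2442 - 0.2442 = 0.0000
H(Y) - H(Y|X) = 0.2764 - 0.2764 = 0.0000
H(X) + H(Y) - H(X,Y) = 0.2442 + 0.2764 - 0.5207 = 0.0000

All forms give I(X;Y) = 0.0000 dits. ✓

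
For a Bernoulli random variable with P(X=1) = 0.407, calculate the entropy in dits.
0.2935 dits

The binary entropy function is:
H(p) = -p log(p) - (1-p) log(1-p)

H(0.407) = -0.407 × log_10(0.407) - 0.593 × log_10(0.593)
H(0.407) = 0.2935 dits

Note: Binary entropy is maximized at p=0.5 (H=1 bit) and minimized at p=0 or p=1 (H=0).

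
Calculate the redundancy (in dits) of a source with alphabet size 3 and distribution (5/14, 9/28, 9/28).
0.0005 dits

Redundancy measures how far a source is from maximum entropy:
R = H_max - H(X)

Maximum entropy for 3 symbols: H_max = log_10(3) = 0.4771 dits
Actual entropy: H(X) = 0.4766 dits
Redundancy: R = 0.4771 - 0.4766 = 0.0005 dits

This redundancy represents potential for compression: the source could be compressed by 0.0005 dits per symbol.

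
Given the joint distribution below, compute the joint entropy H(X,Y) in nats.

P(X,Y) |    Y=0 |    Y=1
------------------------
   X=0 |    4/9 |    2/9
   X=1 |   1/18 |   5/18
1.2110 nats

Joint entropy is H(X,Y) = -Σ_{x,y} p(x,y) log p(x,y).

Summing over all non-zero entries:
H(X,Y) = -[4/9·log_e(4/9) + 2/9·log_e(2/9) + 1/18·log_e(1/18) + 5/18·log_e(5/18)]
H(X,Y) = 1.2110 nats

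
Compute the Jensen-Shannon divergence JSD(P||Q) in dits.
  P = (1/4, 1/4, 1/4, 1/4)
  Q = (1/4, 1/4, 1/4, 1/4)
0.0000 dits

Jensen-Shannon divergence is:
JSD(P||Q) = 0.5 × D_KL(P||M) + 0.5 × D_KL(Q||M)
where M = 0.5 × (P + Q) is the mixture distribution.

M = 0.5 × (1/4, 1/4, 1/4, 1/4) + 0.5 × (1/4, 1/4, 1/4, 1/4) = (1/4, 1/4, 1/4, 1/4)

D_KL(P||M) = 0.0000 dits
D_KL(Q||M) = 0.0000 dits

JSD(P||Q) = 0.5 × 0.0000 + 0.5 × 0.0000 = 0.0000 dits

Unlike KL divergence, JSD is symmetric and bounded: 0 ≤ JSD ≤ log(2).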